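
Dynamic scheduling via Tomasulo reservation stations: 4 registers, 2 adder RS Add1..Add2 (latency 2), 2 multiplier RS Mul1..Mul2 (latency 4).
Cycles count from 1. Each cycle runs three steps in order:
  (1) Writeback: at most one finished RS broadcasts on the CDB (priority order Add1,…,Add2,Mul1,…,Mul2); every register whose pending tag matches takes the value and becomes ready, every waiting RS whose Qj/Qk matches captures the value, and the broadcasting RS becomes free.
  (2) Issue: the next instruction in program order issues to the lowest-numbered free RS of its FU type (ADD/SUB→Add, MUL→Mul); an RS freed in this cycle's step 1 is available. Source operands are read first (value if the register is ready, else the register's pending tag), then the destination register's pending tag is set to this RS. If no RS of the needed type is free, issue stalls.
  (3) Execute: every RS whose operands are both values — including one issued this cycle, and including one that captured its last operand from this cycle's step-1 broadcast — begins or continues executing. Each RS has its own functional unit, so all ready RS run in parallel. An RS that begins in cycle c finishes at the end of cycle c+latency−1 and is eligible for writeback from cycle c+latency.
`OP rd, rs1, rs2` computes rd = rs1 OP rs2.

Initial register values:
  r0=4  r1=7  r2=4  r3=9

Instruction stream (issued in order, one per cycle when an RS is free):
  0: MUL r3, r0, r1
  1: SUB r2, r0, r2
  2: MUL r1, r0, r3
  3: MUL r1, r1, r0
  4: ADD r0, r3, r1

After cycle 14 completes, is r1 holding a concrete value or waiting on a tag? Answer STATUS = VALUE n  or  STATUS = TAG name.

STATUS = VALUE 448

  c1: issue MUL r3<-Mul1  regs: r0:4,r1:7,r2:4,r3:Mul1
  c2: issue SUB r2<-Add1  regs: r0:4,r1:7,r2:Add1,r3:Mul1
  c3: issue MUL r1<-Mul2  regs: r0:4,r1:Mul2,r2:Add1,r3:Mul1
  c4: CDB Add1=0; stall  regs: r0:4,r1:Mul2,r2:0,r3:Mul1
  c5: CDB Mul1=28; issue MUL r1<-Mul1  regs: r0:4,r1:Mul1,r2:0,r3:28
  c6: issue ADD r0<-Add1  regs: r0:Add1,r1:Mul1,r2:0,r3:28
  c7: -  regs: r0:Add1,r1:Mul1,r2:0,r3:28
  c8: -  regs: r0:Add1,r1:Mul1,r2:0,r3:28
  c9: CDB Mul2=112  regs: r0:Add1,r1:Mul1,r2:0,r3:28
  c10: -  regs: r0:Add1,r1:Mul1,r2:0,r3:28
  c11: -  regs: r0:Add1,r1:Mul1,r2:0,r3:28
  c12: -  regs: r0:Add1,r1:Mul1,r2:0,r3:28
  c13: CDB Mul1=448  regs: r0:Add1,r1:448,r2:0,r3:28
  c14: -  regs: r0:Add1,r1:448,r2:0,r3:28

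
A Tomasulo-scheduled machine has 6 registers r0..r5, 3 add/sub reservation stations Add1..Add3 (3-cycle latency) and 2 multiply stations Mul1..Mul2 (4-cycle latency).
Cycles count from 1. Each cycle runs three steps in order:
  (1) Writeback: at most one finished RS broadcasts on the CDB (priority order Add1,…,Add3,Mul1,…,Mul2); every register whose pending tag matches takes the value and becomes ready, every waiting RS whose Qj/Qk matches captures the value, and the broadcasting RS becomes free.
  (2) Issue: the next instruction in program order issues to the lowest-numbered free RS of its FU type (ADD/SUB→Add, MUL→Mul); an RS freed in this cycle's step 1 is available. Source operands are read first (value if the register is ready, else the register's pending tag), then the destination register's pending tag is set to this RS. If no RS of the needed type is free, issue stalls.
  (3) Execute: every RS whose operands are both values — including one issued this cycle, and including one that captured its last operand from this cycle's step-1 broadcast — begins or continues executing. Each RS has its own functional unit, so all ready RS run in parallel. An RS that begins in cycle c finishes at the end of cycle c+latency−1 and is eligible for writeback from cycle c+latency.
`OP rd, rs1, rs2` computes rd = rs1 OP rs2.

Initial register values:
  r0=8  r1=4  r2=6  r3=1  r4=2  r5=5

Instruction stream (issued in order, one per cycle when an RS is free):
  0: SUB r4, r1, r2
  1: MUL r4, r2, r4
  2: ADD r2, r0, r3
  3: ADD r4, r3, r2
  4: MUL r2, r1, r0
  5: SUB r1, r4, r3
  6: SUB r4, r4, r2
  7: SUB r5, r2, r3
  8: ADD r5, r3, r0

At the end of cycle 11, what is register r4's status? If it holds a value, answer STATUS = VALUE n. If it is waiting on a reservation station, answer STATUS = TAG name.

c1: issue SUB r4<-Add1 | r0:8,r1:4,r2:6,r3:1,r4:Add1,r5:5
c2: issue MUL r4<-Mul1 | r0:8,r1:4,r2:6,r3:1,r4:Mul1,r5:5
c3: issue ADD r2<-Add2 | r0:8,r1:4,r2:Add2,r3:1,r4:Mul1,r5:5
c4: CDB Add1=-2; issue ADD r4<-Add1 | r0:8,r1:4,r2:Add2,r3:1,r4:Add1,r5:5
c5: issue MUL r2<-Mul2 | r0:8,r1:4,r2:Mul2,r3:1,r4:Add1,r5:5
c6: CDB Add2=9; issue SUB r1<-Add2 | r0:8,r1:Add2,r2:Mul2,r3:1,r4:Add1,r5:5
c7: issue SUB r4<-Add3 | r0:8,r1:Add2,r2:Mul2,r3:1,r4:Add3,r5:5
c8: CDB Mul1=-12; stall | r0:8,r1:Add2,r2:Mul2,r3:1,r4:Add3,r5:5
c9: CDB Add1=10; issue SUB r5<-Add1 | r0:8,r1:Add2,r2:Mul2,r3:1,r4:Add3,r5:Add1
c10: CDB Mul2=32; stall | r0:8,r1:Add2,r2:32,r3:1,r4:Add3,r5:Add1
c11: stall | r0:8,r1:Add2,r2:32,r3:1,r4:Add3,r5:Add1

STATUS = TAG Add3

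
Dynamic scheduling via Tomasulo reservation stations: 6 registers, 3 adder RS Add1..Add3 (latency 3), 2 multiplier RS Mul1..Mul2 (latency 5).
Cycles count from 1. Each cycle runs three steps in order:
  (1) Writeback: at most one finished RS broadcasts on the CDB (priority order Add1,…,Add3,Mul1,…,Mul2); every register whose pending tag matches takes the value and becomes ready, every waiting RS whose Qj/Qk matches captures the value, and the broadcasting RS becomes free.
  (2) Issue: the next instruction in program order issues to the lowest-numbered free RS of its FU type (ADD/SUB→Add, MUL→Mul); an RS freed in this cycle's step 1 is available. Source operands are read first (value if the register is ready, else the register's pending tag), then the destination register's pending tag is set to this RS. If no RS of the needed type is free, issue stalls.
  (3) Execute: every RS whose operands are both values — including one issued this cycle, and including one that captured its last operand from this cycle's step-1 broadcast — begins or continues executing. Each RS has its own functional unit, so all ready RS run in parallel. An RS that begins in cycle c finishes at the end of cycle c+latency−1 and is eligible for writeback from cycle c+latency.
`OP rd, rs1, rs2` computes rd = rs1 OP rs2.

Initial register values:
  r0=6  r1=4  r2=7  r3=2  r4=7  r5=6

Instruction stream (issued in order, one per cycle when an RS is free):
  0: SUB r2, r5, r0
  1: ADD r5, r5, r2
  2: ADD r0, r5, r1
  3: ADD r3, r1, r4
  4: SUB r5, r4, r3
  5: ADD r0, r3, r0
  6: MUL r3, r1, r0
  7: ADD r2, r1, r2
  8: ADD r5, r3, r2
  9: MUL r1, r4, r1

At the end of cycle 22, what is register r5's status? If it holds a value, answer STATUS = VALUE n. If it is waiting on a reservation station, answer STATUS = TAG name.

STATUS = VALUE 88

cycle 1: issue SUB r2<-Add1 // r0:6,r1:4,r2:Add1,r3:2,r4:7,r5:6
cycle 2: issue ADD r5<-Add2 // r0:6,r1:4,r2:Add1,r3:2,r4:7,r5:Add2
cycle 3: issue ADD r0<-Add3 // r0:Add3,r1:4,r2:Add1,r3:2,r4:7,r5:Add2
cycle 4: CDB Add1=0; issue ADD r3<-Add1 // r0:Add3,r1:4,r2:0,r3:Add1,r4:7,r5:Add2
cycle 5: stall // r0:Add3,r1:4,r2:0,r3:Add1,r4:7,r5:Add2
cycle 6: stall // r0:Add3,r1:4,r2:0,r3:Add1,r4:7,r5:Add2
cycle 7: CDB Add1=11; issue SUB r5<-Add1 // r0:Add3,r1:4,r2:0,r3:11,r4:7,r5:Add1
cycle 8: CDB Add2=6; issue ADD r0<-Add2 // r0:Add2,r1:4,r2:0,r3:11,r4:7,r5:Add1
cycle 9: issue MUL r3<-Mul1 // r0:Add2,r1:4,r2:0,r3:Mul1,r4:7,r5:Add1
cycle 10: CDB Add1=-4; issue ADD r2<-Add1 // r0:Add2,r1:4,r2:Add1,r3:Mul1,r4:7,r5:-4
cycle 11: CDB Add3=10; issue ADD r5<-Add3 // r0:Add2,r1:4,r2:Add1,r3:Mul1,r4:7,r5:Add3
cycle 12: issue MUL r1<-Mul2 // r0:Add2,r1:Mul2,r2:Add1,r3:Mul1,r4:7,r5:Add3
cycle 13: CDB Add1=4 // r0:Add2,r1:Mul2,r2:4,r3:Mul1,r4:7,r5:Add3
cycle 14: CDB Add2=21 // r0:21,r1:Mul2,r2:4,r3:Mul1,r4:7,r5:Add3
cycle 15: - // r0:21,r1:Mul2,r2:4,r3:Mul1,r4:7,r5:Add3
cycle 16: - // r0:21,r1:Mul2,r2:4,r3:Mul1,r4:7,r5:Add3
cycle 17: CDB Mul2=28 // r0:21,r1:28,r2:4,r3:Mul1,r4:7,r5:Add3
cycle 18: - // r0:21,r1:28,r2:4,r3:Mul1,r4:7,r5:Add3
cycle 19: CDB Mul1=84 // r0:21,r1:28,r2:4,r3:84,r4:7,r5:Add3
cycle 20: - // r0:21,r1:28,r2:4,r3:84,r4:7,r5:Add3
cycle 21: - // r0:21,r1:28,r2:4,r3:84,r4:7,r5:Add3
cycle 22: CDB Add3=88 // r0:21,r1:28,r2:4,r3:84,r4:7,r5:88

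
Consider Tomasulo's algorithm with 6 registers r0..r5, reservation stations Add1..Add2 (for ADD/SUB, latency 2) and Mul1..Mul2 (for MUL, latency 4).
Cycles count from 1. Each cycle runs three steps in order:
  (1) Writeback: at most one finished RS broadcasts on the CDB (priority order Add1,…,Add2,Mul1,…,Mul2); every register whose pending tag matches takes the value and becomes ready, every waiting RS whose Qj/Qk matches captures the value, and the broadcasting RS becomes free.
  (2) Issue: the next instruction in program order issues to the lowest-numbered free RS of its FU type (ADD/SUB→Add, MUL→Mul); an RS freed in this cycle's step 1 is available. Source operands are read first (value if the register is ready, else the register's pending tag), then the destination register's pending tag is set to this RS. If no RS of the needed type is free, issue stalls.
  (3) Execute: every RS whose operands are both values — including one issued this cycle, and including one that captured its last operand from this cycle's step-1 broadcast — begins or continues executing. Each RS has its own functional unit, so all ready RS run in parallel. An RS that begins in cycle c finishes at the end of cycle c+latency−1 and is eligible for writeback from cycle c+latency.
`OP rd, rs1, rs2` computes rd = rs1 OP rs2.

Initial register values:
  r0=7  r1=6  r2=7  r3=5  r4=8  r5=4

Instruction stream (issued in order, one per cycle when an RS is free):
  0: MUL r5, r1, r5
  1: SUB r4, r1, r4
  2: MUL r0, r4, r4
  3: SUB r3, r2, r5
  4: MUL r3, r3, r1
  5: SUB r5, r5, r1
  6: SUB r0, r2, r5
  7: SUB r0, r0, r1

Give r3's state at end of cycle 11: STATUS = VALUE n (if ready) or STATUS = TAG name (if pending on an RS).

STATUS = VALUE -102

  c1: issue MUL r5<-Mul1  regs: r0:7,r1:6,r2:7,r3:5,r4:8,r5:Mul1
  c2: issue SUB r4<-Add1  regs: r0:7,r1:6,r2:7,r3:5,r4:Add1,r5:Mul1
  c3: issue MUL r0<-Mul2  regs: r0:Mul2,r1:6,r2:7,r3:5,r4:Add1,r5:Mul1
  c4: CDB Add1=-2; issue SUB r3<-Add1  regs: r0:Mul2,r1:6,r2:7,r3:Add1,r4:-2,r5:Mul1
  c5: CDB Mul1=24; issue MUL r3<-Mul1  regs: r0:Mul2,r1:6,r2:7,r3:Mul1,r4:-2,r5:24
  c6: issue SUB r5<-Add2  regs: r0:Mul2,r1:6,r2:7,r3:Mul1,r4:-2,r5:Add2
  c7: CDB Add1=-17; issue SUB r0<-Add1  regs: r0:Add1,r1:6,r2:7,r3:Mul1,r4:-2,r5:Add2
  c8: CDB Add2=18; issue SUB r0<-Add2  regs: r0:Add2,r1:6,r2:7,r3:Mul1,r4:-2,r5:18
  c9: CDB Mul2=4  regs: r0:Add2,r1:6,r2:7,r3:Mul1,r4:-2,r5:18
  c10: CDB Add1=-11  regs: r0:Add2,r1:6,r2:7,r3:Mul1,r4:-2,r5:18
  c11: CDB Mul1=-102  regs: r0:Add2,r1:6,r2:7,r3:-102,r4:-2,r5:18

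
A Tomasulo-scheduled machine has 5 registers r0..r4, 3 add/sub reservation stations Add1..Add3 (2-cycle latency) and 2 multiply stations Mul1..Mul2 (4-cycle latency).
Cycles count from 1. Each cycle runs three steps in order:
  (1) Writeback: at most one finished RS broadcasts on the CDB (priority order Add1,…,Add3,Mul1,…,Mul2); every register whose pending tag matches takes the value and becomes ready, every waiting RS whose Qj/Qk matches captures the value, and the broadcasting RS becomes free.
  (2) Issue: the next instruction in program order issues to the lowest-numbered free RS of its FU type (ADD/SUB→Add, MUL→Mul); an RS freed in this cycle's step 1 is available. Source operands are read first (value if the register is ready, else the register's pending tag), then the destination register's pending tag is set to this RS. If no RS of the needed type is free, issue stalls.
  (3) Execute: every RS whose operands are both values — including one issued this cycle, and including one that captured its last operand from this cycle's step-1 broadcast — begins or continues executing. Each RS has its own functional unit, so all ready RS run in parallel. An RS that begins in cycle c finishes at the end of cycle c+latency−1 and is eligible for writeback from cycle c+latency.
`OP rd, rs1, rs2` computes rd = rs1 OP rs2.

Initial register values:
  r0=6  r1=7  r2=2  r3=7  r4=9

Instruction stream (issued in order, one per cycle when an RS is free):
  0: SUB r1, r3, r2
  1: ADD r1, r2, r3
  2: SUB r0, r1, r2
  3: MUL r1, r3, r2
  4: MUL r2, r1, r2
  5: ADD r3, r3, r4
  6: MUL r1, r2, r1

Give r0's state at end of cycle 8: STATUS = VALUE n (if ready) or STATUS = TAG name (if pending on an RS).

cycle 1: issue SUB r1<-Add1 // r0:6,r1:Add1,r2:2,r3:7,r4:9
cycle 2: issue ADD r1<-Add2 // r0:6,r1:Add2,r2:2,r3:7,r4:9
cycle 3: CDB Add1=5; issue SUB r0<-Add1 // r0:Add1,r1:Add2,r2:2,r3:7,r4:9
cycle 4: CDB Add2=9; issue MUL r1<-Mul1 // r0:Add1,r1:Mul1,r2:2,r3:7,r4:9
cycle 5: issue MUL r2<-Mul2 // r0:Add1,r1:Mul1,r2:Mul2,r3:7,r4:9
cycle 6: CDB Add1=7; issue ADD r3<-Add1 // r0:7,r1:Mul1,r2:Mul2,r3:Add1,r4:9
cycle 7: stall // r0:7,r1:Mul1,r2:Mul2,r3:Add1,r4:9
cycle 8: CDB Add1=16; stall // r0:7,r1:Mul1,r2:Mul2,r3:16,r4:9

STATUS = VALUE 7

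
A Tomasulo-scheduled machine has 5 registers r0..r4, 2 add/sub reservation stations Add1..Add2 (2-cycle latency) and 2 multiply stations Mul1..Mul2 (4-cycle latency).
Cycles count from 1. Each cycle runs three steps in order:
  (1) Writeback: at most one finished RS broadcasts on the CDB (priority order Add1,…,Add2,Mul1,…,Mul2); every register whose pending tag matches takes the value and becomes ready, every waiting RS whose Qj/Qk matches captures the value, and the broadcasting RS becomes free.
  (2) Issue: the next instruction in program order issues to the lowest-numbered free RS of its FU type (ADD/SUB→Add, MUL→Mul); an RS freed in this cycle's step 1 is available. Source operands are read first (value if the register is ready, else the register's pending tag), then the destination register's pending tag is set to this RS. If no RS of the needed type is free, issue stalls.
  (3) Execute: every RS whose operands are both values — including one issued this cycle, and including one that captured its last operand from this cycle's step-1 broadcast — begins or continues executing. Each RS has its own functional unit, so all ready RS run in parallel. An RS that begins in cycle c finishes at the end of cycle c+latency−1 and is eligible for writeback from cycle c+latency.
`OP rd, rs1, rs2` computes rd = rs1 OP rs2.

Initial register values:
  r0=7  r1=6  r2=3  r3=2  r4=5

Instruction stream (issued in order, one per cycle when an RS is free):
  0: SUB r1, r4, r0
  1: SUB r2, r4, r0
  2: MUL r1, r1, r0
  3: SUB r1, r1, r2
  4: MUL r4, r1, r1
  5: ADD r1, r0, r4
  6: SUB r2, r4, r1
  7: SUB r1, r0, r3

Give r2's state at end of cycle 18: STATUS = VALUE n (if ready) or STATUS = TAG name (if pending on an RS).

STATUS = VALUE -7

cycle 1: issue SUB r1<-Add1 // r0:7,r1:Add1,r2:3,r3:2,r4:5
cycle 2: issue SUB r2<-Add2 // r0:7,r1:Add1,r2:Add2,r3:2,r4:5
cycle 3: CDB Add1=-2; issue MUL r1<-Mul1 // r0:7,r1:Mul1,r2:Add2,r3:2,r4:5
cycle 4: CDB Add2=-2; issue SUB r1<-Add1 // r0:7,r1:Add1,r2:-2,r3:2,r4:5
cycle 5: issue MUL r4<-Mul2 // r0:7,r1:Add1,r2:-2,r3:2,r4:Mul2
cycle 6: issue ADD r1<-Add2 // r0:7,r1:Add2,r2:-2,r3:2,r4:Mul2
cycle 7: CDB Mul1=-14; stall // r0:7,r1:Add2,r2:-2,r3:2,r4:Mul2
cycle 8: stall // r0:7,r1:Add2,r2:-2,r3:2,r4:Mul2
cycle 9: CDB Add1=-12; issue SUB r2<-Add1 // r0:7,r1:Add2,r2:Add1,r3:2,r4:Mul2
cycle 10: stall // r0:7,r1:Add2,r2:Add1,r3:2,r4:Mul2
cycle 11: stall // r0:7,r1:Add2,r2:Add1,r3:2,r4:Mul2
cycle 12: stall // r0:7,r1:Add2,r2:Add1,r3:2,r4:Mul2
cycle 13: CDB Mul2=144; stall // r0:7,r1:Add2,r2:Add1,r3:2,r4:144
cycle 14: stall // r0:7,r1:Add2,r2:Add1,r3:2,r4:144
cycle 15: CDB Add2=151; issue SUB r1<-Add2 // r0:7,r1:Add2,r2:Add1,r3:2,r4:144
cycle 16: - // r0:7,r1:Add2,r2:Add1,r3:2,r4:144
cycle 17: CDB Add1=-7 // r0:7,r1:Add2,r2:-7,r3:2,r4:144
cycle 18: CDB Add2=5 // r0:7,r1:5,r2:-7,r3:2,r4:144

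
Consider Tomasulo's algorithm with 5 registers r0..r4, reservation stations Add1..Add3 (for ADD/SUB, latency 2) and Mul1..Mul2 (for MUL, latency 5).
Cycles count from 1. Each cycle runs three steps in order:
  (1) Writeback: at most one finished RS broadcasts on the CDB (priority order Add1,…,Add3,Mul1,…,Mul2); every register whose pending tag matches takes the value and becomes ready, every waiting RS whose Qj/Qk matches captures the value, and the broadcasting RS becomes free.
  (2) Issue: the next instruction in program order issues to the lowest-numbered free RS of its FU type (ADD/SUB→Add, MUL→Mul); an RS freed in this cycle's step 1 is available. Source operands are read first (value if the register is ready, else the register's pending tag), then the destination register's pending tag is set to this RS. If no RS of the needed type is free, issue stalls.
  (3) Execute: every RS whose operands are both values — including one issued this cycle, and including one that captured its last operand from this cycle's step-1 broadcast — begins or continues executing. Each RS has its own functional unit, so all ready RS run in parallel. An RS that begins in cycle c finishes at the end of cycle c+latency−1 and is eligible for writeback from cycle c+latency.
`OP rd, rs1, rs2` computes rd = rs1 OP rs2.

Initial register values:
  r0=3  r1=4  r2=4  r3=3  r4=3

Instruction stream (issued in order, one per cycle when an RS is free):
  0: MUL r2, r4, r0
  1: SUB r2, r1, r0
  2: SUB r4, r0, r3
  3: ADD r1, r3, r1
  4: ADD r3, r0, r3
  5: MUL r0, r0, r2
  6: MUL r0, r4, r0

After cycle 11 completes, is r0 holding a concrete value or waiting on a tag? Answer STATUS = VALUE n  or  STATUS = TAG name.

cycle 1: issue MUL r2<-Mul1 // r0:3,r1:4,r2:Mul1,r3:3,r4:3
cycle 2: issue SUB r2<-Add1 // r0:3,r1:4,r2:Add1,r3:3,r4:3
cycle 3: issue SUB r4<-Add2 // r0:3,r1:4,r2:Add1,r3:3,r4:Add2
cycle 4: CDB Add1=1; issue ADD r1<-Add1 // r0:3,r1:Add1,r2:1,r3:3,r4:Add2
cycle 5: CDB Add2=0; issue ADD r3<-Add2 // r0:3,r1:Add1,r2:1,r3:Add2,r4:0
cycle 6: CDB Add1=7; issue MUL r0<-Mul2 // r0:Mul2,r1:7,r2:1,r3:Add2,r4:0
cycle 7: CDB Add2=6; stall // r0:Mul2,r1:7,r2:1,r3:6,r4:0
cycle 8: CDB Mul1=9; issue MUL r0<-Mul1 // r0:Mul1,r1:7,r2:1,r3:6,r4:0
cycle 9: - // r0:Mul1,r1:7,r2:1,r3:6,r4:0
cycle 10: - // r0:Mul1,r1:7,r2:1,r3:6,r4:0
cycle 11: CDB Mul2=3 // r0:Mul1,r1:7,r2:1,r3:6,r4:0

STATUS = TAG Mul1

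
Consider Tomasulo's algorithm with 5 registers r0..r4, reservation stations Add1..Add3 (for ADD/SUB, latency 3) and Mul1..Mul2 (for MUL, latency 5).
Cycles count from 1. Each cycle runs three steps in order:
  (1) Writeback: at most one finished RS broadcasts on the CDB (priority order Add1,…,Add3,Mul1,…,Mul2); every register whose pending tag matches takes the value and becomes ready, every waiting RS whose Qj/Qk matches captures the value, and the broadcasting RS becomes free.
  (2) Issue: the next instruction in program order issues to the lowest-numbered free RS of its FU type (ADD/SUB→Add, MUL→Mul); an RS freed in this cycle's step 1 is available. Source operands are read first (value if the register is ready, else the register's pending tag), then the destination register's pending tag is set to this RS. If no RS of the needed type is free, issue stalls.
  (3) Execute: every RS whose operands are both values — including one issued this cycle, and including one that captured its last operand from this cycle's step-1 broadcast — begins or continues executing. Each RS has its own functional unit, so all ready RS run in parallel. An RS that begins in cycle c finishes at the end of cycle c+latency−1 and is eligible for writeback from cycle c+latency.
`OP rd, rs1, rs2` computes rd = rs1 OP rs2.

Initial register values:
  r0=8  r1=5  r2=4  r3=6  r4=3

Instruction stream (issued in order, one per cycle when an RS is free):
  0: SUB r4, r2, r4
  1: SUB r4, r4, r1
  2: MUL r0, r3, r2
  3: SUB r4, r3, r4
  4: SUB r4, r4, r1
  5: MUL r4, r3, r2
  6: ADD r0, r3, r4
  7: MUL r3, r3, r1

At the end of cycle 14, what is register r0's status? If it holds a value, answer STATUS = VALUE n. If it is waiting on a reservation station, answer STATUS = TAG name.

STATUS = VALUE 30

cycle 1: issue SUB r4<-Add1 // r0:8,r1:5,r2:4,r3:6,r4:Add1
cycle 2: issue SUB r4<-Add2 // r0:8,r1:5,r2:4,r3:6,r4:Add2
cycle 3: issue MUL r0<-Mul1 // r0:Mul1,r1:5,r2:4,r3:6,r4:Add2
cycle 4: CDB Add1=1; issue SUB r4<-Add1 // r0:Mul1,r1:5,r2:4,r3:6,r4:Add1
cycle 5: issue SUB r4<-Add3 // r0:Mul1,r1:5,r2:4,r3:6,r4:Add3
cycle 6: issue MUL r4<-Mul2 // r0:Mul1,r1:5,r2:4,r3:6,r4:Mul2
cycle 7: CDB Add2=-4; issue ADD r0<-Add2 // r0:Add2,r1:5,r2:4,r3:6,r4:Mul2
cycle 8: CDB Mul1=24; issue MUL r3<-Mul1 // r0:Add2,r1:5,r2:4,r3:Mul1,r4:Mul2
cycle 9: - // r0:Add2,r1:5,r2:4,r3:Mul1,r4:Mul2
cycle 10: CDB Add1=10 // r0:Add2,r1:5,r2:4,r3:Mul1,r4:Mul2
cycle 11: CDB Mul2=24 // r0:Add2,r1:5,r2:4,r3:Mul1,r4:24
cycle 12: - // r0:Add2,r1:5,r2:4,r3:Mul1,r4:24
cycle 13: CDB Add3=5 // r0:Add2,r1:5,r2:4,r3:Mul1,r4:24
cycle 14: CDB Add2=30 // r0:30,r1:5,r2:4,r3:Mul1,r4:24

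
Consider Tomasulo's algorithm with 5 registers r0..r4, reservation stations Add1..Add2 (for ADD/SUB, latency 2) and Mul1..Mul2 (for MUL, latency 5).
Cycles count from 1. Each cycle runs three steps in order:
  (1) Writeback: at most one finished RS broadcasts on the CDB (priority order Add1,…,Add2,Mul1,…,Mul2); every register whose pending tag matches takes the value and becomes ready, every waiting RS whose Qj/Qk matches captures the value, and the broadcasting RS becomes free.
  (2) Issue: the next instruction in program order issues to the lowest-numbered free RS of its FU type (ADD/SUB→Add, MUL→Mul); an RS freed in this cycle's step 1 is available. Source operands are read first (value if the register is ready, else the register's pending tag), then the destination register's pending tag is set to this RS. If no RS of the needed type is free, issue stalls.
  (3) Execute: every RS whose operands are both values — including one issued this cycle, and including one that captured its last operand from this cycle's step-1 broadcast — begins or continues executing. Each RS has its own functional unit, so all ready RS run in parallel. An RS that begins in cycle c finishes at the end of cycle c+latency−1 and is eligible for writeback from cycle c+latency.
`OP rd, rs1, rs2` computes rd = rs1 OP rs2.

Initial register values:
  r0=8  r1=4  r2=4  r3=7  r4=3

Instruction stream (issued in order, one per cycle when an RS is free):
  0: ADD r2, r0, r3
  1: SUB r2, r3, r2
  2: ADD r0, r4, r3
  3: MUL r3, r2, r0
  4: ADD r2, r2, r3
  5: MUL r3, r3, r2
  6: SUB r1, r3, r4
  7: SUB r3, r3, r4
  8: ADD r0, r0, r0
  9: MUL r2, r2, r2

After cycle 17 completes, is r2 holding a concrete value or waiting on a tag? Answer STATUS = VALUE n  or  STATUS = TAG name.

STATUS = VALUE -88

cycle 1: issue ADD r2<-Add1 // r0:8,r1:4,r2:Add1,r3:7,r4:3
cycle 2: issue SUB r2<-Add2 // r0:8,r1:4,r2:Add2,r3:7,r4:3
cycle 3: CDB Add1=15; issue ADD r0<-Add1 // r0:Add1,r1:4,r2:Add2,r3:7,r4:3
cycle 4: issue MUL r3<-Mul1 // r0:Add1,r1:4,r2:Add2,r3:Mul1,r4:3
cycle 5: CDB Add1=10; issue ADD r2<-Add1 // r0:10,r1:4,r2:Add1,r3:Mul1,r4:3
cycle 6: CDB Add2=-8; issue MUL r3<-Mul2 // r0:10,r1:4,r2:Add1,r3:Mul2,r4:3
cycle 7: issue SUB r1<-Add2 // r0:10,r1:Add2,r2:Add1,r3:Mul2,r4:3
cycle 8: stall // r0:10,r1:Add2,r2:Add1,r3:Mul2,r4:3
cycle 9: stall // r0:10,r1:Add2,r2:Add1,r3:Mul2,r4:3
cycle 10: stall // r0:10,r1:Add2,r2:Add1,r3:Mul2,r4:3
cycle 11: CDB Mul1=-80; stall // r0:10,r1:Add2,r2:Add1,r3:Mul2,r4:3
cycle 12: stall // r0:10,r1:Add2,r2:Add1,r3:Mul2,r4:3
cycle 13: CDB Add1=-88; issue SUB r3<-Add1 // r0:10,r1:Add2,r2:-88,r3:Add1,r4:3
cycle 14: stall // r0:10,r1:Add2,r2:-88,r3:Add1,r4:3
cycle 15: stall // r0:10,r1:Add2,r2:-88,r3:Add1,r4:3
cycle 16: stall // r0:10,r1:Add2,r2:-88,r3:Add1,r4:3
cycle 17: stall // r0:10,r1:Add2,r2:-88,r3:Add1,r4:3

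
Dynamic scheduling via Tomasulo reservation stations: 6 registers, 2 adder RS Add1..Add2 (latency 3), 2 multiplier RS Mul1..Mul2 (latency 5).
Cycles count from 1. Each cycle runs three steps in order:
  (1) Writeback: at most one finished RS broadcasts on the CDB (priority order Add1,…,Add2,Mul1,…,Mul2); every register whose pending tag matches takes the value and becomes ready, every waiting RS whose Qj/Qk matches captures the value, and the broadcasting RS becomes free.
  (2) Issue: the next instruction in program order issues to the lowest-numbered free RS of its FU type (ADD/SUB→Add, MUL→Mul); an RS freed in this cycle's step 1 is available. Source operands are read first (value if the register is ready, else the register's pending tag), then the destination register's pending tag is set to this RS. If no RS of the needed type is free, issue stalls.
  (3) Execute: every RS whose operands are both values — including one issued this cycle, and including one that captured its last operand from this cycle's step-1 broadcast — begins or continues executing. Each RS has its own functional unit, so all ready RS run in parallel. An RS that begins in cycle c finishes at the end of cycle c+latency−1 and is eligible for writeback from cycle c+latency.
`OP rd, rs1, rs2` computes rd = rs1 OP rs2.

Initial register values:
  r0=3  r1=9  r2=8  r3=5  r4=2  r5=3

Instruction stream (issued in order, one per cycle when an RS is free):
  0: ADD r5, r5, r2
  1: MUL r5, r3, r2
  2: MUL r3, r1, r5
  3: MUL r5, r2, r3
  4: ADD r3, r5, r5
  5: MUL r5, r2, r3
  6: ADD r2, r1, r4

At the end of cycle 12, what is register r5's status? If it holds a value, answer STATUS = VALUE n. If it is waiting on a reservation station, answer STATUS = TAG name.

  c1: issue ADD r5<-Add1  regs: r0:3,r1:9,r2:8,r3:5,r4:2,r5:Add1
  c2: issue MUL r5<-Mul1  regs: r0:3,r1:9,r2:8,r3:5,r4:2,r5:Mul1
  c3: issue MUL r3<-Mul2  regs: r0:3,r1:9,r2:8,r3:Mul2,r4:2,r5:Mul1
  c4: CDB Add1=11; stall  regs: r0:3,r1:9,r2:8,r3:Mul2,r4:2,r5:Mul1
  c5: stall  regs: r0:3,r1:9,r2:8,r3:Mul2,r4:2,r5:Mul1
  c6: stall  regs: r0:3,r1:9,r2:8,r3:Mul2,r4:2,r5:Mul1
  c7: CDB Mul1=40; issue MUL r5<-Mul1  regs: r0:3,r1:9,r2:8,r3:Mul2,r4:2,r5:Mul1
  c8: issue ADD r3<-Add1  regs: r0:3,r1:9,r2:8,r3:Add1,r4:2,r5:Mul1
  c9: stall  regs: r0:3,r1:9,r2:8,r3:Add1,r4:2,r5:Mul1
  c10: stall  regs: r0:3,r1:9,r2:8,r3:Add1,r4:2,r5:Mul1
  c11: stall  regs: r0:3,r1:9,r2:8,r3:Add1,r4:2,r5:Mul1
  c12: CDB Mul2=360; issue MUL r5<-Mul2  regs: r0:3,r1:9,r2:8,r3:Add1,r4:2,r5:Mul2

STATUS = TAG Mul2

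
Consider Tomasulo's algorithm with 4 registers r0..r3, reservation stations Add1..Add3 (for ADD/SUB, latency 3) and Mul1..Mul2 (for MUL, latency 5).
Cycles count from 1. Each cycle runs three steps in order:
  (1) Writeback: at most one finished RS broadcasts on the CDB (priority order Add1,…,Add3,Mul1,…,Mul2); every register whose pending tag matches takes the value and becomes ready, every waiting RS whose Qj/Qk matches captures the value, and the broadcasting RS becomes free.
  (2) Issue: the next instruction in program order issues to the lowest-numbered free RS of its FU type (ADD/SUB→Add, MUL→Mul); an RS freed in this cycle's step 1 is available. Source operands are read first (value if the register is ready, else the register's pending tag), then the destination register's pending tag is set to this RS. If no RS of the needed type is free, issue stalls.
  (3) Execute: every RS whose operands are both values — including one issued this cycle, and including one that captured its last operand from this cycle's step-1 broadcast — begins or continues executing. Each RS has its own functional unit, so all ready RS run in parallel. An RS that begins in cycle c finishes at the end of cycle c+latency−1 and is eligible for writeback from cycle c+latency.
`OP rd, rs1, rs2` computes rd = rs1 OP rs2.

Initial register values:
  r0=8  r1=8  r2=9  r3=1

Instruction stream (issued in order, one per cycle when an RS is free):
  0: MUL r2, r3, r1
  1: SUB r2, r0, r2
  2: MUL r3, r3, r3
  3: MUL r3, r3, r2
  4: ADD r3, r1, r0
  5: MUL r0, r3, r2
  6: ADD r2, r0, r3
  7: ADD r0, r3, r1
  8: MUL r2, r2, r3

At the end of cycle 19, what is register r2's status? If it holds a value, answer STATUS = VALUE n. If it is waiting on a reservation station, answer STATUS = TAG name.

c1: issue MUL r2<-Mul1 | r0:8,r1:8,r2:Mul1,r3:1
c2: issue SUB r2<-Add1 | r0:8,r1:8,r2:Add1,r3:1
c3: issue MUL r3<-Mul2 | r0:8,r1:8,r2:Add1,r3:Mul2
c4: stall | r0:8,r1:8,r2:Add1,r3:Mul2
c5: stall | r0:8,r1:8,r2:Add1,r3:Mul2
c6: CDB Mul1=8; issue MUL r3<-Mul1 | r0:8,r1:8,r2:Add1,r3:Mul1
c7: issue ADD r3<-Add2 | r0:8,r1:8,r2:Add1,r3:Add2
c8: CDB Mul2=1; issue MUL r0<-Mul2 | r0:Mul2,r1:8,r2:Add1,r3:Add2
c9: CDB Add1=0; issue ADD r2<-Add1 | r0:Mul2,r1:8,r2:Add1,r3:Add2
c10: CDB Add2=16; issue ADD r0<-Add2 | r0:Add2,r1:8,r2:Add1,r3:16
c11: stall | r0:Add2,r1:8,r2:Add1,r3:16
c12: stall | r0:Add2,r1:8,r2:Add1,r3:16
c13: CDB Add2=24; stall | r0:24,r1:8,r2:Add1,r3:16
c14: CDB Mul1=0; issue MUL r2<-Mul1 | r0:24,r1:8,r2:Mul1,r3:16
c15: CDB Mul2=0 | r0:24,r1:8,r2:Mul1,r3:16
c16: - | r0:24,r1:8,r2:Mul1,r3:16
c17: - | r0:24,r1:8,r2:Mul1,r3:16
c18: CDB Add1=16 | r0:24,r1:8,r2:Mul1,r3:16
c19: - | r0:24,r1:8,r2:Mul1,r3:16

STATUS = TAG Mul1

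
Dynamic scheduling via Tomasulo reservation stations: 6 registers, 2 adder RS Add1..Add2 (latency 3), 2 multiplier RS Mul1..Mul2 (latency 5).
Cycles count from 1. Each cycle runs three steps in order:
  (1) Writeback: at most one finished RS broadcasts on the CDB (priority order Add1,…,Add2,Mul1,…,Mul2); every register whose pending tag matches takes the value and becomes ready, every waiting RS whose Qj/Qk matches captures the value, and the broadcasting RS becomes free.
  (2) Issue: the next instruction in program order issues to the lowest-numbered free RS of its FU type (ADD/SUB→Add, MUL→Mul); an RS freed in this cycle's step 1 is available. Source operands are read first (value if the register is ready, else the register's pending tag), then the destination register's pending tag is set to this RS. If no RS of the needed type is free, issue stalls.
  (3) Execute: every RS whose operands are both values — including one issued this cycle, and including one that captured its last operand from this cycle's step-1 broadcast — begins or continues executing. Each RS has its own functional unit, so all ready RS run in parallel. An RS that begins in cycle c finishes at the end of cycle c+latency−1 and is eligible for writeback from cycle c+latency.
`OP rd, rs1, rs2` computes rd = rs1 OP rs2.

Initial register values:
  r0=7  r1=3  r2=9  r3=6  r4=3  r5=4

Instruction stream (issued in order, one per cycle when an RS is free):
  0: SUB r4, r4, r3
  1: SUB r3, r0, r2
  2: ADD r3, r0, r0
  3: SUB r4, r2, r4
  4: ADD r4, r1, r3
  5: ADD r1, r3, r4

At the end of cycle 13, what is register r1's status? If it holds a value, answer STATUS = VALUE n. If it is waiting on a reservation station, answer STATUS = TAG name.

STATUS = VALUE 31

c1: issue SUB r4<-Add1 | r0:7,r1:3,r2:9,r3:6,r4:Add1,r5:4
c2: issue SUB r3<-Add2 | r0:7,r1:3,r2:9,r3:Add2,r4:Add1,r5:4
c3: stall | r0:7,r1:3,r2:9,r3:Add2,r4:Add1,r5:4
c4: CDB Add1=-3; issue ADD r3<-Add1 | r0:7,r1:3,r2:9,r3:Add1,r4:-3,r5:4
c5: CDB Add2=-2; issue SUB r4<-Add2 | r0:7,r1:3,r2:9,r3:Add1,r4:Add2,r5:4
c6: stall | r0:7,r1:3,r2:9,r3:Add1,r4:Add2,r5:4
c7: CDB Add1=14; issue ADD r4<-Add1 | r0:7,r1:3,r2:9,r3:14,r4:Add1,r5:4
c8: CDB Add2=12; issue ADD r1<-Add2 | r0:7,r1:Add2,r2:9,r3:14,r4:Add1,r5:4
c9: - | r0:7,r1:Add2,r2:9,r3:14,r4:Add1,r5:4
c10: CDB Add1=17 | r0:7,r1:Add2,r2:9,r3:14,r4:17,r5:4
c11: - | r0:7,r1:Add2,r2:9,r3:14,r4:17,r5:4
c12: - | r0:7,r1:Add2,r2:9,r3:14,r4:17,r5:4
c13: CDB Add2=31 | r0:7,r1:31,r2:9,r3:14,r4:17,r5:4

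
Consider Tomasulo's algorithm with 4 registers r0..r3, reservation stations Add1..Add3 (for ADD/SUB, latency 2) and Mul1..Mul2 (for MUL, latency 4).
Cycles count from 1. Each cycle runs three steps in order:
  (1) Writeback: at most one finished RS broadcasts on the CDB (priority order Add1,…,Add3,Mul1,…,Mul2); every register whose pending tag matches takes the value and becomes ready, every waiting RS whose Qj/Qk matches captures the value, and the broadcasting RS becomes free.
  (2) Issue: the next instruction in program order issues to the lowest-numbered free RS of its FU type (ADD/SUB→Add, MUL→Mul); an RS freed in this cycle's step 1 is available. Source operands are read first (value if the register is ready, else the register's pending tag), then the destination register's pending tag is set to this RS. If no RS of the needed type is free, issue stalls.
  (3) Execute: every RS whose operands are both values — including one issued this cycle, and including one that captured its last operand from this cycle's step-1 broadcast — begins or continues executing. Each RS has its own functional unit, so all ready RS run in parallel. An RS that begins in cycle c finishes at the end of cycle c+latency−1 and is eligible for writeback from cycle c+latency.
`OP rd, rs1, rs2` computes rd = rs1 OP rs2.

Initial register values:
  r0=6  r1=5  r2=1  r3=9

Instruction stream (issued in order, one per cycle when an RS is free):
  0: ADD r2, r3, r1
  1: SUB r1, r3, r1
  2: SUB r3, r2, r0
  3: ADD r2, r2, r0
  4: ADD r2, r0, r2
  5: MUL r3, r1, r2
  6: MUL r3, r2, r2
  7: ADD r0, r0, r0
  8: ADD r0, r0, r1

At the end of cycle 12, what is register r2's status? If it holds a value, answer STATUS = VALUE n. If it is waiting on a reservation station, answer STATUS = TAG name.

c1: issue ADD r2<-Add1 | r0:6,r1:5,r2:Add1,r3:9
c2: issue SUB r1<-Add2 | r0:6,r1:Add2,r2:Add1,r3:9
c3: CDB Add1=14; issue SUB r3<-Add1 | r0:6,r1:Add2,r2:14,r3:Add1
c4: CDB Add2=4; issue ADD r2<-Add2 | r0:6,r1:4,r2:Add2,r3:Add1
c5: CDB Add1=8; issue ADD r2<-Add1 | r0:6,r1:4,r2:Add1,r3:8
c6: CDB Add2=20; issue MUL r3<-Mul1 | r0:6,r1:4,r2:Add1,r3:Mul1
c7: issue MUL r3<-Mul2 | r0:6,r1:4,r2:Add1,r3:Mul2
c8: CDB Add1=26; issue ADD r0<-Add1 | r0:Add1,r1:4,r2:26,r3:Mul2
c9: issue ADD r0<-Add2 | r0:Add2,r1:4,r2:26,r3:Mul2
c10: CDB Add1=12 | r0:Add2,r1:4,r2:26,r3:Mul2
c11: - | r0:Add2,r1:4,r2:26,r3:Mul2
c12: CDB Add2=16 | r0:16,r1:4,r2:26,r3:Mul2

STATUS = VALUE 26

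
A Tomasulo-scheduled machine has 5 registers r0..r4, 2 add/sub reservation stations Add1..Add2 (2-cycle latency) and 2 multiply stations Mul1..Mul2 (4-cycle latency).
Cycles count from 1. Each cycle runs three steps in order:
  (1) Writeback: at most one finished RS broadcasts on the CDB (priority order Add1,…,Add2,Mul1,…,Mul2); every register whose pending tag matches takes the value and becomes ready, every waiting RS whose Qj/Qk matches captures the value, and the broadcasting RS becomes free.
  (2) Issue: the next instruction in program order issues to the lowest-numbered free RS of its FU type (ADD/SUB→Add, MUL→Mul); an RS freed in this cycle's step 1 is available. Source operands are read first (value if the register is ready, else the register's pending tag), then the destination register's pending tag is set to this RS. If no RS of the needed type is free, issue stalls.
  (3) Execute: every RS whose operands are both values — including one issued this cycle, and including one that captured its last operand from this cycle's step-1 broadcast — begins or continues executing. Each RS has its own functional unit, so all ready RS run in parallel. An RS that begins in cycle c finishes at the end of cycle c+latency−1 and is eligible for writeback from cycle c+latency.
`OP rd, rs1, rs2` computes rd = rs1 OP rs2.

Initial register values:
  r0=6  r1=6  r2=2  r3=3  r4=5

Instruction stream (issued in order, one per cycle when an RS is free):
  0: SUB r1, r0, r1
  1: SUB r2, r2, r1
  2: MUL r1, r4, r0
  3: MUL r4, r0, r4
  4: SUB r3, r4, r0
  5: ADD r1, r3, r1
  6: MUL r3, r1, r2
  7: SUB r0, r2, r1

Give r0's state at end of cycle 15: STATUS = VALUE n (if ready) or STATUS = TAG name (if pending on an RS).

c1: issue SUB r1<-Add1 | r0:6,r1:Add1,r2:2,r3:3,r4:5
c2: issue SUB r2<-Add2 | r0:6,r1:Add1,r2:Add2,r3:3,r4:5
c3: CDB Add1=0; issue MUL r1<-Mul1 | r0:6,r1:Mul1,r2:Add2,r3:3,r4:5
c4: issue MUL r4<-Mul2 | r0:6,r1:Mul1,r2:Add2,r3:3,r4:Mul2
c5: CDB Add2=2; issue SUB r3<-Add1 | r0:6,r1:Mul1,r2:2,r3:Add1,r4:Mul2
c6: issue ADD r1<-Add2 | r0:6,r1:Add2,r2:2,r3:Add1,r4:Mul2
c7: CDB Mul1=30; issue MUL r3<-Mul1 | r0:6,r1:Add2,r2:2,r3:Mul1,r4:Mul2
c8: CDB Mul2=30; stall | r0:6,r1:Add2,r2:2,r3:Mul1,r4:30
c9: stall | r0:6,r1:Add2,r2:2,r3:Mul1,r4:30
c10: CDB Add1=24; issue SUB r0<-Add1 | r0:Add1,r1:Add2,r2:2,r3:Mul1,r4:30
c11: - | r0:Add1,r1:Add2,r2:2,r3:Mul1,r4:30
c12: CDB Add2=54 | r0:Add1,r1:54,r2:2,r3:Mul1,r4:30
c13: - | r0:Add1,r1:54,r2:2,r3:Mul1,r4:30
c14: CDB Add1=-52 | r0:-52,r1:54,r2:2,r3:Mul1,r4:30
c15: - | r0:-52,r1:54,r2:2,r3:Mul1,r4:30

STATUS = VALUE -52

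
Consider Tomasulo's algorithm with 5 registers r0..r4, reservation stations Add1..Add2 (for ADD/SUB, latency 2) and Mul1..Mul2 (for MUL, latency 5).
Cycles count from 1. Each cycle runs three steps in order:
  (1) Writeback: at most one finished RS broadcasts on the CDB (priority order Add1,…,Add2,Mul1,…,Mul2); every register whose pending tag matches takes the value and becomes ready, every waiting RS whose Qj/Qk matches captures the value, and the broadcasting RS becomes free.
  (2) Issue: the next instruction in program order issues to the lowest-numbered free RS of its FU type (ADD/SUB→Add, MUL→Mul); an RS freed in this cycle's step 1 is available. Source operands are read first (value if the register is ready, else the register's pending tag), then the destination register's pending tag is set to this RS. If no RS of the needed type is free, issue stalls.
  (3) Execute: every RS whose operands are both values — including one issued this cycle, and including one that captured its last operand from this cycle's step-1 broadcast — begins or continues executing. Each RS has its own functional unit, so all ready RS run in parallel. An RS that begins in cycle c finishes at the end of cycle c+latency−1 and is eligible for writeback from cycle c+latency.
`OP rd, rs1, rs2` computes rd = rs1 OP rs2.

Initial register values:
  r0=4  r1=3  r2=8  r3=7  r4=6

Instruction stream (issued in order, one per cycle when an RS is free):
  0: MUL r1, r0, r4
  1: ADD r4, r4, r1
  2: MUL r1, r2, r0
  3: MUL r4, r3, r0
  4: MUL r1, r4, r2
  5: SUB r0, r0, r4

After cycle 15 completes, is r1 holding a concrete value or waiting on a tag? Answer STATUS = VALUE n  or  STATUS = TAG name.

cycle 1: issue MUL r1<-Mul1 // r0:4,r1:Mul1,r2:8,r3:7,r4:6
cycle 2: issue ADD r4<-Add1 // r0:4,r1:Mul1,r2:8,r3:7,r4:Add1
cycle 3: issue MUL r1<-Mul2 // r0:4,r1:Mul2,r2:8,r3:7,r4:Add1
cycle 4: stall // r0:4,r1:Mul2,r2:8,r3:7,r4:Add1
cycle 5: stall // r0:4,r1:Mul2,r2:8,r3:7,r4:Add1
cycle 6: CDB Mul1=24; issue MUL r4<-Mul1 // r0:4,r1:Mul2,r2:8,r3:7,r4:Mul1
cycle 7: stall // r0:4,r1:Mul2,r2:8,r3:7,r4:Mul1
cycle 8: CDB Add1=30; stall // r0:4,r1:Mul2,r2:8,r3:7,r4:Mul1
cycle 9: CDB Mul2=32; issue MUL r1<-Mul2 // r0:4,r1:Mul2,r2:8,r3:7,r4:Mul1
cycle 10: issue SUB r0<-Add1 // r0:Add1,r1:Mul2,r2:8,r3:7,r4:Mul1
cycle 11: CDB Mul1=28 // r0:Add1,r1:Mul2,r2:8,r3:7,r4:28
cycle 12: - // r0:Add1,r1:Mul2,r2:8,r3:7,r4:28
cycle 13: CDB Add1=-24 // r0:-24,r1:Mul2,r2:8,r3:7,r4:28
cycle 14: - // r0:-24,r1:Mul2,r2:8,r3:7,r4:28
cycle 15: - // r0:-24,r1:Mul2,r2:8,r3:7,r4:28

STATUS = TAG Mul2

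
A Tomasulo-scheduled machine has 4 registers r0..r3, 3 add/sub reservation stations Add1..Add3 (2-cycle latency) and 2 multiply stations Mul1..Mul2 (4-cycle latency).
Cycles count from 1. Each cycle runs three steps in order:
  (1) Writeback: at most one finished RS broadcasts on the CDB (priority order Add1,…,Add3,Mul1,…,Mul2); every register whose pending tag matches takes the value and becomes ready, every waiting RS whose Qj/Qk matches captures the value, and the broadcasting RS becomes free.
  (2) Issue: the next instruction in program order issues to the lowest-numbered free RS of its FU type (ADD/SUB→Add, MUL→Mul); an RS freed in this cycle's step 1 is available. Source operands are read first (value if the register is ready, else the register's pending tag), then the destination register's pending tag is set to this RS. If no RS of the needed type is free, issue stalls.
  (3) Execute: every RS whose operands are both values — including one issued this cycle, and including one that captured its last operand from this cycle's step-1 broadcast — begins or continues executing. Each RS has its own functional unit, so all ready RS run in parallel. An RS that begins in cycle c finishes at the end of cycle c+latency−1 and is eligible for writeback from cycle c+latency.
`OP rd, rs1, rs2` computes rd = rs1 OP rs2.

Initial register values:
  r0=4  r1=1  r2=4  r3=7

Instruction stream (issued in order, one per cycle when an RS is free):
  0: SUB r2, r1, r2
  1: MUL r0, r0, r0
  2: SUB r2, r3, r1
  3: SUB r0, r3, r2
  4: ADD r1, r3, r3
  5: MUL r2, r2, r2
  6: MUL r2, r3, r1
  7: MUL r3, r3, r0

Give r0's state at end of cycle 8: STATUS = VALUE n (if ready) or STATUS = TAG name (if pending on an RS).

STATUS = VALUE 1

cycle 1: issue SUB r2<-Add1 // r0:4,r1:1,r2:Add1,r3:7
cycle 2: issue MUL r0<-Mul1 // r0:Mul1,r1:1,r2:Add1,r3:7
cycle 3: CDB Add1=-3; issue SUB r2<-Add1 // r0:Mul1,r1:1,r2:Add1,r3:7
cycle 4: issue SUB r0<-Add2 // r0:Add2,r1:1,r2:Add1,r3:7
cycle 5: CDB Add1=6; issue ADD r1<-Add1 // r0:Add2,r1:Add1,r2:6,r3:7
cycle 6: CDB Mul1=16; issue MUL r2<-Mul1 // r0:Add2,r1:Add1,r2:Mul1,r3:7
cycle 7: CDB Add1=14; issue MUL r2<-Mul2 // r0:Add2,r1:14,r2:Mul2,r3:7
cycle 8: CDB Add2=1; stall // r0:1,r1:14,r2:Mul2,r3:7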